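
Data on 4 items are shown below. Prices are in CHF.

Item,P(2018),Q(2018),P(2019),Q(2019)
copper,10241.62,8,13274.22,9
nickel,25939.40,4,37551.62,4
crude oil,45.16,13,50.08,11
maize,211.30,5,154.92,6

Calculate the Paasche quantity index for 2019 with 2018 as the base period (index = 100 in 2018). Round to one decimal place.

Paasche quantity index uses current-period prices as weights.
ΣP(2019)·Q(2019) = 13274.22×9 + 37551.62×4 + 50.08×11 + 154.92×6 = 119467.98 + 150206.48 + 550.88 + 929.52 = 271154.86
ΣP(2019)·Q(2018) = 13274.22×8 + 37551.62×4 + 50.08×13 + 154.92×5 = 106193.76 + 150206.48 + 651.04 + 774.6 = 257825.88
Index = 271154.86 / 257825.88 × 100 = 105.1698

105.2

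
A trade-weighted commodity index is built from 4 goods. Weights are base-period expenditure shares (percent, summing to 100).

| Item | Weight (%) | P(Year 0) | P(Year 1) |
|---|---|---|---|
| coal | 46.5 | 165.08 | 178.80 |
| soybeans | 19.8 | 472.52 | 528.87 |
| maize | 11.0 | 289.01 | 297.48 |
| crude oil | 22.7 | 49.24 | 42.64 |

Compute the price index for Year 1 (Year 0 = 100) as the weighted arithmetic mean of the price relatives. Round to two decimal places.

103.51

coal: 46.5 × (178.80/165.08) = 46.5 × 1.083111 = 50.3647
soybeans: 19.8 × (528.87/472.52) = 19.8 × 1.119254 = 22.1612
maize: 11.0 × (297.48/289.01) = 11.0 × 1.029307 = 11.3224
crude oil: 22.7 × (42.64/49.24) = 22.7 × 0.865963 = 19.6574
Index = Σ wᵢ·(p₁ᵢ/p₀ᵢ) = 50.3647 + 22.1612 + 11.3224 + 19.6574 = 103.5056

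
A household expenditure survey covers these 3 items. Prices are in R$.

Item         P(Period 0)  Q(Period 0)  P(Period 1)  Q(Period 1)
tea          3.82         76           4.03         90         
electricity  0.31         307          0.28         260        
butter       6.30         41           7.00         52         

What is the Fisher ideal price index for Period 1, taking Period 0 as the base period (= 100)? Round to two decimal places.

Laspeyres component (base-period weights):
ΣP(Period 1)Q(Period 0) = 4.03×76 + 0.28×307 + 7.00×41 = 306.28 + 85.96 + 287 = 679.24
ΣP(Period 0)Q(Period 0) = 3.82×76 + 0.31×307 + 6.30×41 = 290.32 + 95.17 + 258.3 = 643.79
L = 679.24 / 643.79 × 100 = 105.5065
Paasche component (current-period weights):
ΣP(Period 1)Q(Period 1) = 4.03×90 + 0.28×260 + 7.00×52 = 362.7 + 72.8 + 364 = 799.5
ΣP(Period 0)Q(Period 1) = 3.82×90 + 0.31×260 + 6.30×52 = 343.8 + 80.6 + 327.6 = 752
P = 799.5 / 752 × 100 = 106.3165
Fisher = √(L × P) = √(105.5065 × 106.3165) = 105.9107

105.91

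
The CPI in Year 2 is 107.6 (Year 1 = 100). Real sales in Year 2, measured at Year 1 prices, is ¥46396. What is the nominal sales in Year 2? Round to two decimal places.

49922.10

Nominal = Real × (Index/100) = 46396 × (107.6/100)
        = 46396 × 1.076 = 49922.0960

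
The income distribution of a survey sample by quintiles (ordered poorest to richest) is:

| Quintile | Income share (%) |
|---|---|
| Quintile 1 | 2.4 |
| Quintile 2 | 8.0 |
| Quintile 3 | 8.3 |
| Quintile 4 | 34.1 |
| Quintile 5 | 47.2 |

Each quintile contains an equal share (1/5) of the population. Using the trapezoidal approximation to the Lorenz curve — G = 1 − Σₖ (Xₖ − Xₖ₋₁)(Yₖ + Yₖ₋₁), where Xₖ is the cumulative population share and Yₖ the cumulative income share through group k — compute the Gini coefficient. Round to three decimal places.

Cumulative income shares Yₖ: 0.0240, 0.1040, 0.1870, 0.5280, 1.0000
Σ (Xₖ−Xₖ₋₁)(Yₖ+Yₖ₋₁) = (1/5)(0.0240+0.0000) + (1/5)(0.1040+0.0240) + (1/5)(0.1870+0.1040) + (1/5)(0.5280+0.1870) + (1/5)(1.0000+0.5280)
  = 0.0048 + 0.0256 + 0.0582 + 0.1430 + 0.3056 = 0.5372
G = 1 − 0.5372 = 0.4628

0.463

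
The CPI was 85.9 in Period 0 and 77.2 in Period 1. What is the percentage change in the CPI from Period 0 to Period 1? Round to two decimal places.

-10.13%

Change = (77.2 − 85.9) / 85.9 × 100
       = -8.7 / 85.9 × 100 = -10.1281%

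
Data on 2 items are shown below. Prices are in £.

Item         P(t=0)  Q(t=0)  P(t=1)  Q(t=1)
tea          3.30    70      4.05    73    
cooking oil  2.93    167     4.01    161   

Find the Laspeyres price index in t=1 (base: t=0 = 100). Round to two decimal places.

132.33

Laspeyres price index uses base-period quantities as weights.
ΣP(t=1)·Q(t=0) = 4.05×70 + 4.01×167 = 283.5 + 669.67 = 953.17
ΣP(t=0)·Q(t=0) = 3.30×70 + 2.93×167 = 231 + 489.31 = 720.31
Index = 953.17 / 720.31 × 100 = 132.3277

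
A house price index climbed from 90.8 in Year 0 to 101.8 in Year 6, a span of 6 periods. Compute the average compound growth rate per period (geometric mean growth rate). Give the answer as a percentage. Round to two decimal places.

1.92%

Growth factor = (101.8/90.8)^(1/6) = (1.121145)^(1/6) = 1.019241
Growth rate = 1.019241 − 1 = 0.019241 = 1.9241%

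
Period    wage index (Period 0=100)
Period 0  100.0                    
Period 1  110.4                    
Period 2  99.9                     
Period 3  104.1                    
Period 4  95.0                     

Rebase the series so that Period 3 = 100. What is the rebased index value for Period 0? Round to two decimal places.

Rebased(Period 0) = 100.0 / 104.1 × 100 = 96.0615

96.06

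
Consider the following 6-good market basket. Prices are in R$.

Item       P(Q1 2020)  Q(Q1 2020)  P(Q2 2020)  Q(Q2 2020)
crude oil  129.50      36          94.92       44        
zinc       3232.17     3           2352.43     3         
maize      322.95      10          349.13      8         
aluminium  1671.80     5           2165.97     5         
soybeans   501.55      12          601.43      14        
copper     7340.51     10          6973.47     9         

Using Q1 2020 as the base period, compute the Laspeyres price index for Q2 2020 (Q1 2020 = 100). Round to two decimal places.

Laspeyres price index uses base-period quantities as weights.
ΣP(Q2 2020)·Q(Q1 2020) = 94.92×36 + 2352.43×3 + 349.13×10 + 2165.97×5 + 601.43×12 + 6973.47×10 = 3417.12 + 7057.29 + 3491.3 + 10829.85 + 7217.16 + 69734.7 = 101747.42
ΣP(Q1 2020)·Q(Q1 2020) = 129.50×36 + 3232.17×3 + 322.95×10 + 1671.80×5 + 501.55×12 + 7340.51×10 = 4662 + 9696.51 + 3229.5 + 8359 + 6018.6 + 73405.1 = 105370.71
Index = 101747.42 / 105370.71 × 100 = 96.5614

96.56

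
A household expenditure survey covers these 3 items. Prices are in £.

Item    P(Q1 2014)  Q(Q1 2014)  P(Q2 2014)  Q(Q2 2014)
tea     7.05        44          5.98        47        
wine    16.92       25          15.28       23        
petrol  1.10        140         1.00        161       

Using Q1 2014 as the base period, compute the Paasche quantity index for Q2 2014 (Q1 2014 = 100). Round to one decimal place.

Paasche quantity index uses current-period prices as weights.
ΣP(Q2 2014)·Q(Q2 2014) = 5.98×47 + 15.28×23 + 1.00×161 = 281.06 + 351.44 + 161 = 793.5
ΣP(Q2 2014)·Q(Q1 2014) = 5.98×44 + 15.28×25 + 1.00×140 = 263.12 + 382 + 140 = 785.12
Index = 793.5 / 785.12 × 100 = 101.0674

101.1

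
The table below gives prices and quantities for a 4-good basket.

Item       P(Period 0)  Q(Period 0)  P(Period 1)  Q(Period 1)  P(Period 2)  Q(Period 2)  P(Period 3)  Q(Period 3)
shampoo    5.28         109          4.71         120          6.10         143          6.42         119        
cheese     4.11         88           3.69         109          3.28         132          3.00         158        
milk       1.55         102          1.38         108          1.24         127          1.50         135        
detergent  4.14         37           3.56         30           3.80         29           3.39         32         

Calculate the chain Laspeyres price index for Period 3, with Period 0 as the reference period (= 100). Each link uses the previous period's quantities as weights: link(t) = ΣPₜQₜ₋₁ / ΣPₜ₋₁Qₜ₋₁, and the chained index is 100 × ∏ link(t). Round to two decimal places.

99.11

Link Period 0→Period 1:
ΣP(Period 1)Q(Period 0) = 4.71×109 + 3.69×88 + 1.38×102 + 3.56×37 = 513.39 + 324.72 + 140.76 + 131.72 = 1110.59
ΣP(Period 0)Q(Period 0) = 5.28×109 + 4.11×88 + 1.55×102 + 4.14×37 = 575.52 + 361.68 + 158.1 + 153.18 = 1248.48
link = 1110.59/1248.48 = 0.889554
Link Period 1→Period 2:
ΣP(Period 2)Q(Period 1) = 6.10×120 + 3.28×109 + 1.24×108 + 3.80×30 = 732 + 357.52 + 133.92 + 114 = 1337.44
ΣP(Period 1)Q(Period 1) = 4.71×120 + 3.69×109 + 1.38×108 + 3.56×30 = 565.2 + 402.21 + 149.04 + 106.8 = 1223.25
link = 1337.44/1223.25 = 1.093350
Link Period 2→Period 3:
ΣP(Period 3)Q(Period 2) = 6.42×143 + 3.00×132 + 1.50×127 + 3.39×29 = 918.06 + 396 + 190.5 + 98.31 = 1602.87
ΣP(Period 2)Q(Period 2) = 6.10×143 + 3.28×132 + 1.24×127 + 3.80×29 = 872.3 + 432.96 + 157.48 + 110.2 = 1572.94
link = 1602.87/1572.94 = 1.019028
Chained index = 100 × 0.889554 × 1.093350 × 1.019028 = 99.1100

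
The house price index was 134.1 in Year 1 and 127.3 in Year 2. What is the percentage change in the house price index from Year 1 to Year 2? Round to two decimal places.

Change = (127.3 − 134.1) / 134.1 × 100
       = -6.8 / 134.1 × 100 = -5.0708%

-5.07%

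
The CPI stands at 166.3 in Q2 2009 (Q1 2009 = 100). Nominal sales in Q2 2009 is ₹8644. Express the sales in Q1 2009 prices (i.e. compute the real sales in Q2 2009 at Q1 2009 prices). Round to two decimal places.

5197.84

Real = Nominal ÷ (Index/100) = 8644 ÷ (166.3/100)
     = 8644 ÷ 1.663 = 5197.8352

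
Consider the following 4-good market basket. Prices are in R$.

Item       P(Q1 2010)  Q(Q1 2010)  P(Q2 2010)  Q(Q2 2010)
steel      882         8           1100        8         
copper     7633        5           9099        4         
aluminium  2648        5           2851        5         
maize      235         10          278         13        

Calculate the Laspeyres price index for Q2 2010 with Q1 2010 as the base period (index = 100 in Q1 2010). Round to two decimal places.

117.30

Laspeyres price index uses base-period quantities as weights.
ΣP(Q2 2010)·Q(Q1 2010) = 1100×8 + 9099×5 + 2851×5 + 278×10 = 8800 + 45495 + 14255 + 2780 = 71330
ΣP(Q1 2010)·Q(Q1 2010) = 882×8 + 7633×5 + 2648×5 + 235×10 = 7056 + 38165 + 13240 + 2350 = 60811
Index = 71330 / 60811 × 100 = 117.2979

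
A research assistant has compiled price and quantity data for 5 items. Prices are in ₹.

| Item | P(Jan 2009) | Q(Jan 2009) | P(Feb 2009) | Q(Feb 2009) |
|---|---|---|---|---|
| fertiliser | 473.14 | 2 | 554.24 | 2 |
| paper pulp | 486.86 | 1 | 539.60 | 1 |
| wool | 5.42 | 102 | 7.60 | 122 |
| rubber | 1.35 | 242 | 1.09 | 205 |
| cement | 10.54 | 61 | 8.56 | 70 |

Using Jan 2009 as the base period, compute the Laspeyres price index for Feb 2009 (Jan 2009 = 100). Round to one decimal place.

Laspeyres price index uses base-period quantities as weights.
ΣP(Feb 2009)·Q(Jan 2009) = 554.24×2 + 539.60×1 + 7.60×102 + 1.09×242 + 8.56×61 = 1108.48 + 539.6 + 775.2 + 263.78 + 522.16 = 3209.22
ΣP(Jan 2009)·Q(Jan 2009) = 473.14×2 + 486.86×1 + 5.42×102 + 1.35×242 + 10.54×61 = 946.28 + 486.86 + 552.84 + 326.7 + 642.94 = 2955.62
Index = 3209.22 / 2955.62 × 100 = 108.5803

108.6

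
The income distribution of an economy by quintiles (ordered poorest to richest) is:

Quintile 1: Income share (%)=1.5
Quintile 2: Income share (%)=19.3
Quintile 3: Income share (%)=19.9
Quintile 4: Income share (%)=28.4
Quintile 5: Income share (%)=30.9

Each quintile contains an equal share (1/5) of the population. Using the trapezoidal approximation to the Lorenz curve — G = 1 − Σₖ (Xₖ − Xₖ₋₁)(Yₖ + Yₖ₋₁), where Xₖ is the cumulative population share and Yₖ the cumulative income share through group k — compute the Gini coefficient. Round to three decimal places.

Cumulative income shares Yₖ: 0.0150, 0.2080, 0.4070, 0.6910, 1.0000
Σ (Xₖ−Xₖ₋₁)(Yₖ+Yₖ₋₁) = (1/5)(0.0150+0.0000) + (1/5)(0.2080+0.0150) + (1/5)(0.4070+0.2080) + (1/5)(0.6910+0.4070) + (1/5)(1.0000+0.6910)
  = 0.0030 + 0.0446 + 0.1230 + 0.2196 + 0.3382 = 0.7284
G = 1 − 0.7284 = 0.2716

0.272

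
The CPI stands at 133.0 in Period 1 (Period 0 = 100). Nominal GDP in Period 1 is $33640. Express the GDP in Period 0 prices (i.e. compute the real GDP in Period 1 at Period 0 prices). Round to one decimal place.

25293.2

Real = Nominal ÷ (Index/100) = 33640 ÷ (133.0/100)
     = 33640 ÷ 1.330 = 25293.2331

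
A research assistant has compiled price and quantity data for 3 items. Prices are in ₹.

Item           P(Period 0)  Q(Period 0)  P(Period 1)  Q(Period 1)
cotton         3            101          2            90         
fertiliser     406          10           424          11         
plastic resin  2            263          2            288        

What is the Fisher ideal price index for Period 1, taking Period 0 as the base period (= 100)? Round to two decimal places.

Laspeyres component (base-period weights):
ΣP(Period 1)Q(Period 0) = 2×101 + 424×10 + 2×263 = 202 + 4240 + 526 = 4968
ΣP(Period 0)Q(Period 0) = 3×101 + 406×10 + 2×263 = 303 + 4060 + 526 = 4889
L = 4968 / 4889 × 100 = 101.6159
Paasche component (current-period weights):
ΣP(Period 1)Q(Period 1) = 2×90 + 424×11 + 2×288 = 180 + 4664 + 576 = 5420
ΣP(Period 0)Q(Period 1) = 3×90 + 406×11 + 2×288 = 270 + 4466 + 576 = 5312
P = 5420 / 5312 × 100 = 102.0331
Fisher = √(L × P) = √(101.6159 × 102.0331) = 101.8243

101.82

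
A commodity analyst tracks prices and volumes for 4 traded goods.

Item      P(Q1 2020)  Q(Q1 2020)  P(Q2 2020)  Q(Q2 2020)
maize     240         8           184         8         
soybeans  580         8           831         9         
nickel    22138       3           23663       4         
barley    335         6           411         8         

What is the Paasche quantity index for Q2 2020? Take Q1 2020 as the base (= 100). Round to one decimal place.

131.0

Paasche quantity index uses current-period prices as weights.
ΣP(Q2 2020)·Q(Q2 2020) = 184×8 + 831×9 + 23663×4 + 411×8 = 1472 + 7479 + 94652 + 3288 = 106891
ΣP(Q2 2020)·Q(Q1 2020) = 184×8 + 831×8 + 23663×3 + 411×6 = 1472 + 6648 + 70989 + 2466 = 81575
Index = 106891 / 81575 × 100 = 131.0340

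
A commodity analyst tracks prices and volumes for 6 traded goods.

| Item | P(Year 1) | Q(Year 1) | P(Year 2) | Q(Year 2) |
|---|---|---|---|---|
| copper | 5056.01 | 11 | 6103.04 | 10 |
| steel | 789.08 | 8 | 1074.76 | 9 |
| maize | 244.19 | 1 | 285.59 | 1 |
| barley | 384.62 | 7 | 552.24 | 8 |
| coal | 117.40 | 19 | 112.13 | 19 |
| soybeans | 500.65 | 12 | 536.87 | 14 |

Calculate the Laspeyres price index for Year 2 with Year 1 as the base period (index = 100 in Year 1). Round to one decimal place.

Laspeyres price index uses base-period quantities as weights.
ΣP(Year 2)·Q(Year 1) = 6103.04×11 + 1074.76×8 + 285.59×1 + 552.24×7 + 112.13×19 + 536.87×12 = 67133.44 + 8598.08 + 285.59 + 3865.68 + 2130.47 + 6442.44 = 88455.7
ΣP(Year 1)·Q(Year 1) = 5056.01×11 + 789.08×8 + 244.19×1 + 384.62×7 + 117.40×19 + 500.65×12 = 55616.11 + 6312.64 + 244.19 + 2692.34 + 2230.6 + 6007.8 = 73103.68
Index = 88455.7 / 73103.68 × 100 = 121.0003

121.0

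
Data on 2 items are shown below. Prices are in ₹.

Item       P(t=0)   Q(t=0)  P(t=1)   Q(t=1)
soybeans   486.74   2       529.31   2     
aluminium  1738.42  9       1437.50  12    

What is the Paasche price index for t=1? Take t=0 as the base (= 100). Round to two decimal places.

Paasche price index uses current-period quantities as weights.
ΣP(t=1)·Q(t=1) = 529.31×2 + 1437.50×12 = 1058.62 + 17250 = 18308.62
ΣP(t=0)·Q(t=1) = 486.74×2 + 1738.42×12 = 973.48 + 20861.04 = 21834.52
Index = 18308.62 / 21834.52 × 100 = 83.8517

83.85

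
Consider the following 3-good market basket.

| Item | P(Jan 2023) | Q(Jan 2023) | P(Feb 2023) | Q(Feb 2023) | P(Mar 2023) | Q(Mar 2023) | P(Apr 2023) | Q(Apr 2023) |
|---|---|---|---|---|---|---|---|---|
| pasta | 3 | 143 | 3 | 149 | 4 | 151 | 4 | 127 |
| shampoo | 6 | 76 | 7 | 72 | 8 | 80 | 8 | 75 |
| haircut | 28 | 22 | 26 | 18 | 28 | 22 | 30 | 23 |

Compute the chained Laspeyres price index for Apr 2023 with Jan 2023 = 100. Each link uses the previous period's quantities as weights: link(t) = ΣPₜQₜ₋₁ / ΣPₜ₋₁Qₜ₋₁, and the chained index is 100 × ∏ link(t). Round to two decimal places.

Link Jan 2023→Feb 2023:
ΣP(Feb 2023)Q(Jan 2023) = 3×143 + 7×76 + 26×22 = 429 + 532 + 572 = 1533
ΣP(Jan 2023)Q(Jan 2023) = 3×143 + 6×76 + 28×22 = 429 + 456 + 616 = 1501
link = 1533/1501 = 1.021319
Link Feb 2023→Mar 2023:
ΣP(Mar 2023)Q(Feb 2023) = 4×149 + 8×72 + 28×18 = 596 + 576 + 504 = 1676
ΣP(Feb 2023)Q(Feb 2023) = 3×149 + 7×72 + 26×18 = 447 + 504 + 468 = 1419
link = 1676/1419 = 1.181113
Link Mar 2023→Apr 2023:
ΣP(Apr 2023)Q(Mar 2023) = 4×151 + 8×80 + 30×22 = 604 + 640 + 660 = 1904
ΣP(Mar 2023)Q(Mar 2023) = 4×151 + 8×80 + 28×22 = 604 + 640 + 616 = 1860
link = 1904/1860 = 1.023656
Chained index = 100 × 1.021319 × 1.181113 × 1.023656 = 123.4830

123.48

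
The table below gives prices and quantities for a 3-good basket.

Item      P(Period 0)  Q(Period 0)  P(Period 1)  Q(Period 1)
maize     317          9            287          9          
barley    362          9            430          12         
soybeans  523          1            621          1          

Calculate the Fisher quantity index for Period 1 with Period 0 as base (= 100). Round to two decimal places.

Laspeyres component (base-period weights):
ΣP(Period 0)Q(Period 1) = 317×9 + 362×12 + 523×1 = 2853 + 4344 + 523 = 7720
ΣP(Period 0)Q(Period 0) = 317×9 + 362×9 + 523×1 = 2853 + 3258 + 523 = 6634
L = 7720 / 6634 × 100 = 116.3702
Paasche component (current-period weights):
ΣP(Period 1)Q(Period 1) = 287×9 + 430×12 + 621×1 = 2583 + 5160 + 621 = 8364
ΣP(Period 1)Q(Period 0) = 287×9 + 430×9 + 621×1 = 2583 + 3870 + 621 = 7074
P = 8364 / 7074 × 100 = 118.2358
Fisher = √(L × P) = √(116.3702 × 118.2358) = 117.2993

117.30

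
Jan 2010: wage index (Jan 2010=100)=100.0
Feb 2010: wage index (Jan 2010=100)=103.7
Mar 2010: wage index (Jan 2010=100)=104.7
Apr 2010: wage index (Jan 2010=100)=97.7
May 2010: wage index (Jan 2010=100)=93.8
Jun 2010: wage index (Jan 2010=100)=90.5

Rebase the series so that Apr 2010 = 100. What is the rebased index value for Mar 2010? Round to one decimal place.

107.2

Rebased(Mar 2010) = 104.7 / 97.7 × 100 = 107.1648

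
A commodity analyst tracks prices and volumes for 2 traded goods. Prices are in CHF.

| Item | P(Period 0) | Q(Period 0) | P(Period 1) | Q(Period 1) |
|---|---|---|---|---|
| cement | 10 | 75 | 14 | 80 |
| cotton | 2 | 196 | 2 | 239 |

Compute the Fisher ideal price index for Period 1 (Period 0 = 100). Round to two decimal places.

Laspeyres component (base-period weights):
ΣP(Period 1)Q(Period 0) = 14×75 + 2×196 = 1050 + 392 = 1442
ΣP(Period 0)Q(Period 0) = 10×75 + 2×196 = 750 + 392 = 1142
L = 1442 / 1142 × 100 = 126.2697
Paasche component (current-period weights):
ΣP(Period 1)Q(Period 1) = 14×80 + 2×239 = 1120 + 478 = 1598
ΣP(Period 0)Q(Period 1) = 10×80 + 2×239 = 800 + 478 = 1278
P = 1598 / 1278 × 100 = 125.0391
Fisher = √(L × P) = √(126.2697 × 125.0391) = 125.6529

125.65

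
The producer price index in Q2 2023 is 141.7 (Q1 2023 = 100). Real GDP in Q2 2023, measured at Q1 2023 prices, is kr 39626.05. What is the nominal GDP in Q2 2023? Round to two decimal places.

Nominal = Real × (Index/100) = 39626.05 × (141.7/100)
        = 39626.05 × 1.417 = 56150.1128

56150.11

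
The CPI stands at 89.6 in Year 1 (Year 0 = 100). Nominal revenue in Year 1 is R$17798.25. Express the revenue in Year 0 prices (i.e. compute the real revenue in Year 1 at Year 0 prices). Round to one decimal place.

Real = Nominal ÷ (Index/100) = 17798.25 ÷ (89.6/100)
     = 17798.25 ÷ 0.896 = 19864.1183

19864.1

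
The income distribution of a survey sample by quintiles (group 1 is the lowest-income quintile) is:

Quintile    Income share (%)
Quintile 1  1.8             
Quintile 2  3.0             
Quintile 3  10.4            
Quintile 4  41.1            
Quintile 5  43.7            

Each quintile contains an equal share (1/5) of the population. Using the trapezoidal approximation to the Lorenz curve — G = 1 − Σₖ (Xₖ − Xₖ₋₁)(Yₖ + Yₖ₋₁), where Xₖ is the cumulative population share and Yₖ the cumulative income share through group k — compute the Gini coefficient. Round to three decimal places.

0.488

Cumulative income shares Yₖ: 0.0180, 0.0480, 0.1520, 0.5630, 1.0000
Σ (Xₖ−Xₖ₋₁)(Yₖ+Yₖ₋₁) = (1/5)(0.0180+0.0000) + (1/5)(0.0480+0.0180) + (1/5)(0.1520+0.0480) + (1/5)(0.5630+0.1520) + (1/5)(1.0000+0.5630)
  = 0.0036 + 0.0132 + 0.0400 + 0.1430 + 0.3126 = 0.5124
G = 1 − 0.5124 = 0.4876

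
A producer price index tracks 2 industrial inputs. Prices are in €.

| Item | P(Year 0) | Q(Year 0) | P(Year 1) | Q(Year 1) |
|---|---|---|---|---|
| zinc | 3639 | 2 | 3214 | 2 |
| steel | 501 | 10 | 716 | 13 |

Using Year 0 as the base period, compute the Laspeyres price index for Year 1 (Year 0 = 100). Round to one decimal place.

Laspeyres price index uses base-period quantities as weights.
ΣP(Year 1)·Q(Year 0) = 3214×2 + 716×10 = 6428 + 7160 = 13588
ΣP(Year 0)·Q(Year 0) = 3639×2 + 501×10 = 7278 + 5010 = 12288
Index = 13588 / 12288 × 100 = 110.5794

110.6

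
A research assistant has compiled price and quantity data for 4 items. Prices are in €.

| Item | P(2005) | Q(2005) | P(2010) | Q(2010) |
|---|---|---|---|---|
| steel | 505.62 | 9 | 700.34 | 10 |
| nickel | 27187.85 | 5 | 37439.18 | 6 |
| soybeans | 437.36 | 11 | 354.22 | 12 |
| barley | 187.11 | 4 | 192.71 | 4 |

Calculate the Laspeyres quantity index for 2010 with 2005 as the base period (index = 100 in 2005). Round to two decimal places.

Laspeyres quantity index uses base-period prices as weights.
ΣP(2005)·Q(2010) = 505.62×10 + 27187.85×6 + 437.36×12 + 187.11×4 = 5056.2 + 163127.1 + 5248.32 + 748.44 = 174180.06
ΣP(2005)·Q(2005) = 505.62×9 + 27187.85×5 + 437.36×11 + 187.11×4 = 4550.58 + 135939.25 + 4810.96 + 748.44 = 146049.23
Index = 174180.06 / 146049.23 × 100 = 119.2612

119.26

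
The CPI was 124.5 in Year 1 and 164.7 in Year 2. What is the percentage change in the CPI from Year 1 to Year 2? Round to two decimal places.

Change = (164.7 − 124.5) / 124.5 × 100
       = 40.2 / 124.5 × 100 = 32.2892%

32.29%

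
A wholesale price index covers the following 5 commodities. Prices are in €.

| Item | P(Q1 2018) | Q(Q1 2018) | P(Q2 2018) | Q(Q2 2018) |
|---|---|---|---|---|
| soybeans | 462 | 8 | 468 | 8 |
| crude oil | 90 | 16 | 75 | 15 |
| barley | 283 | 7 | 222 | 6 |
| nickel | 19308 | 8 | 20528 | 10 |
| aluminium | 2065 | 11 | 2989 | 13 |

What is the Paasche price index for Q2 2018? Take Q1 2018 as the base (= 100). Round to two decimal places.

110.44

Paasche price index uses current-period quantities as weights.
ΣP(Q2 2018)·Q(Q2 2018) = 468×8 + 75×15 + 222×6 + 20528×10 + 2989×13 = 3744 + 1125 + 1332 + 205280 + 38857 = 250338
ΣP(Q1 2018)·Q(Q2 2018) = 462×8 + 90×15 + 283×6 + 19308×10 + 2065×13 = 3696 + 1350 + 1698 + 193080 + 26845 = 226669
Index = 250338 / 226669 × 100 = 110.4421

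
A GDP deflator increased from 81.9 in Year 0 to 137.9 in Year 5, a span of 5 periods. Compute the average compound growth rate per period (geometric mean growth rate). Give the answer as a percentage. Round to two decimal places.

Growth factor = (137.9/81.9)^(1/5) = (1.683761)^(1/5) = 1.109829
Growth rate = 1.109829 − 1 = 0.109829 = 10.9829%

10.98%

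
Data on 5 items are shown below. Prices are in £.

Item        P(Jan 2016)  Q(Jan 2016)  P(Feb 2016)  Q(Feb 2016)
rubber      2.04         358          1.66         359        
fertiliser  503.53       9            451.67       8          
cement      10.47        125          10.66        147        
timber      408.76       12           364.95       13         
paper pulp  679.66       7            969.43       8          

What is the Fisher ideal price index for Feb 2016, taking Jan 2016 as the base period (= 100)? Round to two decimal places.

Laspeyres component (base-period weights):
ΣP(Feb 2016)Q(Jan 2016) = 1.66×358 + 451.67×9 + 10.66×125 + 364.95×12 + 969.43×7 = 594.28 + 4065.03 + 1332.5 + 4379.4 + 6786.01 = 17157.22
ΣP(Jan 2016)Q(Jan 2016) = 2.04×358 + 503.53×9 + 10.47×125 + 408.76×12 + 679.66×7 = 730.32 + 4531.77 + 1308.75 + 4905.12 + 4757.62 = 16233.58
L = 17157.22 / 16233.58 × 100 = 105.6897
Paasche component (current-period weights):
ΣP(Feb 2016)Q(Feb 2016) = 1.66×359 + 451.67×8 + 10.66×147 + 364.95×13 + 969.43×8 = 595.94 + 3613.36 + 1567.02 + 4744.35 + 7755.44 = 18276.11
ΣP(Jan 2016)Q(Feb 2016) = 2.04×359 + 503.53×8 + 10.47×147 + 408.76×13 + 679.66×8 = 732.36 + 4028.24 + 1539.09 + 5313.88 + 5437.28 = 17050.85
P = 18276.11 / 17050.85 × 100 = 107.1859
Fisher = √(L × P) = √(105.6897 × 107.1859) = 106.4352

106.44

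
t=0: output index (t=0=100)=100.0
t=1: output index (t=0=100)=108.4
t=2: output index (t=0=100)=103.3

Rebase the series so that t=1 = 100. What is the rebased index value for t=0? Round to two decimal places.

92.25

Rebased(t=0) = 100.0 / 108.4 × 100 = 92.2509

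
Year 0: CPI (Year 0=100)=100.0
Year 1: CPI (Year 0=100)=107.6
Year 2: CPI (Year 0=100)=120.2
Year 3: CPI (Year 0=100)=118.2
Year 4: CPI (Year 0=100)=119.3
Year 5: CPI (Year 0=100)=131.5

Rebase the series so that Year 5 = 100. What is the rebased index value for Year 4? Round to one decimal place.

90.7

Rebased(Year 4) = 119.3 / 131.5 × 100 = 90.7224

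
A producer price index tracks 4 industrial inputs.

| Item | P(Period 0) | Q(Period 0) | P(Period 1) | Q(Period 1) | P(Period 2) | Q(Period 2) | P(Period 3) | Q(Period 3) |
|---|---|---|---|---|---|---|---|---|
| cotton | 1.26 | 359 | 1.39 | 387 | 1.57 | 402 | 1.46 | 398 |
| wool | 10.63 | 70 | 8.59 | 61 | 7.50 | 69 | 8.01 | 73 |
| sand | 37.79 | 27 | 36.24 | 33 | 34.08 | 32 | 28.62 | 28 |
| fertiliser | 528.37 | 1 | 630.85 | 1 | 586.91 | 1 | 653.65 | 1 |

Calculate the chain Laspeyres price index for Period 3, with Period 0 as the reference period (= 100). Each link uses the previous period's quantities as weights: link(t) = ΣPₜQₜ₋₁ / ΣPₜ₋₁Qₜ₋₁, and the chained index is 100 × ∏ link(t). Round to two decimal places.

Link Period 0→Period 1:
ΣP(Period 1)Q(Period 0) = 1.39×359 + 8.59×70 + 36.24×27 + 630.85×1 = 499.01 + 601.3 + 978.48 + 630.85 = 2709.64
ΣP(Period 0)Q(Period 0) = 1.26×359 + 10.63×70 + 37.79×27 + 528.37×1 = 452.34 + 744.1 + 1020.33 + 528.37 = 2745.14
link = 2709.64/2745.14 = 0.987068
Link Period 1→Period 2:
ΣP(Period 2)Q(Period 1) = 1.57×387 + 7.50×61 + 34.08×33 + 586.91×1 = 607.59 + 457.5 + 1124.64 + 586.91 = 2776.64
ΣP(Period 1)Q(Period 1) = 1.39×387 + 8.59×61 + 36.24×33 + 630.85×1 = 537.93 + 523.99 + 1195.92 + 630.85 = 2888.69
link = 2776.64/2888.69 = 0.961211
Link Period 2→Period 3:
ΣP(Period 3)Q(Period 2) = 1.46×402 + 8.01×69 + 28.62×32 + 653.65×1 = 586.92 + 552.69 + 915.84 + 653.65 = 2709.1
ΣP(Period 2)Q(Period 2) = 1.57×402 + 7.50×69 + 34.08×32 + 586.91×1 = 631.14 + 517.5 + 1090.56 + 586.91 = 2826.11
link = 2709.1/2826.11 = 0.958597
Chained index = 100 × 0.987068 × 0.961211 × 0.958597 = 90.9498

90.95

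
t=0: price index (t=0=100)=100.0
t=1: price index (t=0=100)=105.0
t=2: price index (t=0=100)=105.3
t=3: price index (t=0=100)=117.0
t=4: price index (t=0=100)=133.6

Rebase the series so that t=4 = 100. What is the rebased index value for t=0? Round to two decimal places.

74.85

Rebased(t=0) = 100.0 / 133.6 × 100 = 74.8503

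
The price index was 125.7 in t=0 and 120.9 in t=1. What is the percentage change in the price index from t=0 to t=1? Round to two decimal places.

Change = (120.9 − 125.7) / 125.7 × 100
       = -4.8 / 125.7 × 100 = -3.8186%

-3.82%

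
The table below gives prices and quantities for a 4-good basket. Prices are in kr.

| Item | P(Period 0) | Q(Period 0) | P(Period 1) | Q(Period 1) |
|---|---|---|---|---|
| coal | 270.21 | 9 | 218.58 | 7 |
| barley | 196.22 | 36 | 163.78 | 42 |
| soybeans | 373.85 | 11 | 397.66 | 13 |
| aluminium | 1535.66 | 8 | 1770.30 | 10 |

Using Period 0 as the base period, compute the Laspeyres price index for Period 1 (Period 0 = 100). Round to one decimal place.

Laspeyres price index uses base-period quantities as weights.
ΣP(Period 1)·Q(Period 0) = 218.58×9 + 163.78×36 + 397.66×11 + 1770.30×8 = 1967.22 + 5896.08 + 4374.26 + 14162.4 = 26399.96
ΣP(Period 0)·Q(Period 0) = 270.21×9 + 196.22×36 + 373.85×11 + 1535.66×8 = 2431.89 + 7063.92 + 4112.35 + 12285.28 = 25893.44
Index = 26399.96 / 25893.44 × 100 = 101.9562

102.0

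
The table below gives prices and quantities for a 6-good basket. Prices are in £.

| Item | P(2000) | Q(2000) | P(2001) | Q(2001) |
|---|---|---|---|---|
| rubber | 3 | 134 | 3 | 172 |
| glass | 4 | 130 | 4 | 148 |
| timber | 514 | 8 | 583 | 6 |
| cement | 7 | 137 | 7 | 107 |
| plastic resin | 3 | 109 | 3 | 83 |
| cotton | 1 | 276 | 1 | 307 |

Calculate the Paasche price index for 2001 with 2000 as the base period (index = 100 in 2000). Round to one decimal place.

Paasche price index uses current-period quantities as weights.
ΣP(2001)·Q(2001) = 3×172 + 4×148 + 583×6 + 7×107 + 3×83 + 1×307 = 516 + 592 + 3498 + 749 + 249 + 307 = 5911
ΣP(2000)·Q(2001) = 3×172 + 4×148 + 514×6 + 7×107 + 3×83 + 1×307 = 516 + 592 + 3084 + 749 + 249 + 307 = 5497
Index = 5911 / 5497 × 100 = 107.5314

107.5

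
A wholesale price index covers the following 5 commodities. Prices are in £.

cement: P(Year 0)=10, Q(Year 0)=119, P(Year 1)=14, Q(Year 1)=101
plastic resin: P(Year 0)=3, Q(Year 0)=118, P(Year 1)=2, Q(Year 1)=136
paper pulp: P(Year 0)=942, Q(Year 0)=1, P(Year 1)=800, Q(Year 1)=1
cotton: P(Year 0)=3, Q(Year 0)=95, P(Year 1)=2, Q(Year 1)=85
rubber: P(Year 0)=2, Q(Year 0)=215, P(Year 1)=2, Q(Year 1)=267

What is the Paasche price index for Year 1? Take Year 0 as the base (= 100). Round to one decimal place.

101.3

Paasche price index uses current-period quantities as weights.
ΣP(Year 1)·Q(Year 1) = 14×101 + 2×136 + 800×1 + 2×85 + 2×267 = 1414 + 272 + 800 + 170 + 534 = 3190
ΣP(Year 0)·Q(Year 1) = 10×101 + 3×136 + 942×1 + 3×85 + 2×267 = 1010 + 408 + 942 + 255 + 534 = 3149
Index = 3190 / 3149 × 100 = 101.3020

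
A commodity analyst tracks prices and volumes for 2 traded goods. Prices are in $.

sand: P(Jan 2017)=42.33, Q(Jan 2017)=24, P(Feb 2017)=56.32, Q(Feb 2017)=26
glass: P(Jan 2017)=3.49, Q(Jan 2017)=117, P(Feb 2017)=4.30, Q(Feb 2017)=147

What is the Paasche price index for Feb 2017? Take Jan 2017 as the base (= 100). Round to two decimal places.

129.92

Paasche price index uses current-period quantities as weights.
ΣP(Feb 2017)·Q(Feb 2017) = 56.32×26 + 4.30×147 = 1464.32 + 632.1 = 2096.42
ΣP(Jan 2017)·Q(Feb 2017) = 42.33×26 + 3.49×147 = 1100.58 + 513.03 = 1613.61
Index = 2096.42 / 1613.61 × 100 = 129.9211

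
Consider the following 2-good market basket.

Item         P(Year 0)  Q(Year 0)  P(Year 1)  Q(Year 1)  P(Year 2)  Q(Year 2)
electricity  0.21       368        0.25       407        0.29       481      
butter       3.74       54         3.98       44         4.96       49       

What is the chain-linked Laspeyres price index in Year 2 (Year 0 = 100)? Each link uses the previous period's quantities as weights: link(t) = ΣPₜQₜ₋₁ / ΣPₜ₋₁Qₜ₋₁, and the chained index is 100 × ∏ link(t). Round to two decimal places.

Link Year 0→Year 1:
ΣP(Year 1)Q(Year 0) = 0.25×368 + 3.98×54 = 92 + 214.92 = 306.92
ΣP(Year 0)Q(Year 0) = 0.21×368 + 3.74×54 = 77.28 + 201.96 = 279.24
link = 306.92/279.24 = 1.099126
Link Year 1→Year 2:
ΣP(Year 2)Q(Year 1) = 0.29×407 + 4.96×44 = 118.03 + 218.24 = 336.27
ΣP(Year 1)Q(Year 1) = 0.25×407 + 3.98×44 = 101.75 + 175.12 = 276.87
link = 336.27/276.87 = 1.214541
Chained index = 100 × 1.099126 × 1.214541 = 133.4934

133.49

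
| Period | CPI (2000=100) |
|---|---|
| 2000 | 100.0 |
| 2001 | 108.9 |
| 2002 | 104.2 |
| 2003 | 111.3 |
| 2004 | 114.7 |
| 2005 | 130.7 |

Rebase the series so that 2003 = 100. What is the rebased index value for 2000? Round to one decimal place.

89.8

Rebased(2000) = 100.0 / 111.3 × 100 = 89.8473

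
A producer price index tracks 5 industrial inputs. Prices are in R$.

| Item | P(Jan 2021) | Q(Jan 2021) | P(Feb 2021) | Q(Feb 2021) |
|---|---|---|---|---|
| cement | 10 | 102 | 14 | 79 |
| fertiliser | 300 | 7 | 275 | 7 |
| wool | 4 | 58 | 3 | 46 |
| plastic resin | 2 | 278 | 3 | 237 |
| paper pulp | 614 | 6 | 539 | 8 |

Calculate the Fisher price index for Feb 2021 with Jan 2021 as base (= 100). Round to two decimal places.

Laspeyres component (base-period weights):
ΣP(Feb 2021)Q(Jan 2021) = 14×102 + 275×7 + 3×58 + 3×278 + 539×6 = 1428 + 1925 + 174 + 834 + 3234 = 7595
ΣP(Jan 2021)Q(Jan 2021) = 10×102 + 300×7 + 4×58 + 2×278 + 614×6 = 1020 + 2100 + 232 + 556 + 3684 = 7592
L = 7595 / 7592 × 100 = 100.0395
Paasche component (current-period weights):
ΣP(Feb 2021)Q(Feb 2021) = 14×79 + 275×7 + 3×46 + 3×237 + 539×8 = 1106 + 1925 + 138 + 711 + 4312 = 8192
ΣP(Jan 2021)Q(Feb 2021) = 10×79 + 300×7 + 4×46 + 2×237 + 614×8 = 790 + 2100 + 184 + 474 + 4912 = 8460
P = 8192 / 8460 × 100 = 96.8322
Fisher = √(L × P) = √(100.0395 × 96.8322) = 98.4228

98.42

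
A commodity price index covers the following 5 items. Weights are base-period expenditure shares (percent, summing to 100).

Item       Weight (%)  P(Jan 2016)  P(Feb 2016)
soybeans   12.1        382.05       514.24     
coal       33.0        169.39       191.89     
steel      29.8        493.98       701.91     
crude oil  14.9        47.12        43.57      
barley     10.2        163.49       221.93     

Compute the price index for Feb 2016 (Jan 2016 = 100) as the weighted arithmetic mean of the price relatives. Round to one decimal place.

soybeans: 12.1 × (514.24/382.05) = 12.1 × 1.346002 = 16.2866
coal: 33.0 × (191.89/169.39) = 33.0 × 1.132830 = 37.3834
steel: 29.8 × (701.91/493.98) = 29.8 × 1.420928 = 42.3437
crude oil: 14.9 × (43.57/47.12) = 14.9 × 0.924660 = 13.7774
barley: 10.2 × (221.93/163.49) = 10.2 × 1.357453 = 13.8460
Index = Σ wᵢ·(p₁ᵢ/p₀ᵢ) = 16.2866 + 37.3834 + 42.3437 + 13.7774 + 13.8460 = 123.6371

123.6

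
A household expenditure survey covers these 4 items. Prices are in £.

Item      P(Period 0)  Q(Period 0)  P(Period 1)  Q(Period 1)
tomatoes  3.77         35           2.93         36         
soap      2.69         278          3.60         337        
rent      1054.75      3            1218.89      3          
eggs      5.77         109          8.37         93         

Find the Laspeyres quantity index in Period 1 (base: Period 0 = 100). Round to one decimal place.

Laspeyres quantity index uses base-period prices as weights.
ΣP(Period 0)·Q(Period 1) = 3.77×36 + 2.69×337 + 1054.75×3 + 5.77×93 = 135.72 + 906.53 + 3164.25 + 536.61 = 4743.11
ΣP(Period 0)·Q(Period 0) = 3.77×35 + 2.69×278 + 1054.75×3 + 5.77×109 = 131.95 + 747.82 + 3164.25 + 628.93 = 4672.95
Index = 4743.11 / 4672.95 × 100 = 101.5014

101.5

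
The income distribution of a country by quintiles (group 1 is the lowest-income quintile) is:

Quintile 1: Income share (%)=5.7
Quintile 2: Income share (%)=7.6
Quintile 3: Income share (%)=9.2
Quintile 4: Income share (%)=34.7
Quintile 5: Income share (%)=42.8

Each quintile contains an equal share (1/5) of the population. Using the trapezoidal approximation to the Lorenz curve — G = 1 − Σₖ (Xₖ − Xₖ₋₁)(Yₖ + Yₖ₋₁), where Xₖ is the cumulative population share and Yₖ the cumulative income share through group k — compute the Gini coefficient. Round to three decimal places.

Cumulative income shares Yₖ: 0.0570, 0.1330, 0.2250, 0.5720, 1.0000
Σ (Xₖ−Xₖ₋₁)(Yₖ+Yₖ₋₁) = (1/5)(0.0570+0.0000) + (1/5)(0.1330+0.0570) + (1/5)(0.2250+0.1330) + (1/5)(0.5720+0.2250) + (1/5)(1.0000+0.5720)
  = 0.0114 + 0.0380 + 0.0716 + 0.1594 + 0.3144 = 0.5948
G = 1 − 0.5948 = 0.4052

0.405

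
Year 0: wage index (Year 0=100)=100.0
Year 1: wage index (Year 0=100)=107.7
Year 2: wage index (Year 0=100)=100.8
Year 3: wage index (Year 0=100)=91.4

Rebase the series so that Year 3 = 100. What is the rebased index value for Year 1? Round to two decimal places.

117.83

Rebased(Year 1) = 107.7 / 91.4 × 100 = 117.8337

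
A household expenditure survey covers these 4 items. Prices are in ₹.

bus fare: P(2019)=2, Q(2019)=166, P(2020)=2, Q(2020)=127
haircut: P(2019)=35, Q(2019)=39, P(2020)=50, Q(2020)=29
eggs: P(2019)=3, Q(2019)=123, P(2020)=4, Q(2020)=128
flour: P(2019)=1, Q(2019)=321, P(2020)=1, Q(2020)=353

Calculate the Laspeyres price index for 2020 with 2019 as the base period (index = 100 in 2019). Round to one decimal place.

Laspeyres price index uses base-period quantities as weights.
ΣP(2020)·Q(2019) = 2×166 + 50×39 + 4×123 + 1×321 = 332 + 1950 + 492 + 321 = 3095
ΣP(2019)·Q(2019) = 2×166 + 35×39 + 3×123 + 1×321 = 332 + 1365 + 369 + 321 = 2387
Index = 3095 / 2387 × 100 = 129.6607

129.7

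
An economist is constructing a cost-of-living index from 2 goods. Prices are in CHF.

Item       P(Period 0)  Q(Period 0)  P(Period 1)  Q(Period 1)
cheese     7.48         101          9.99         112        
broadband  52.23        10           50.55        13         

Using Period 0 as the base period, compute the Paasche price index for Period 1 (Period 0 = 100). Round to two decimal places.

Paasche price index uses current-period quantities as weights.
ΣP(Period 1)·Q(Period 1) = 9.99×112 + 50.55×13 = 1118.88 + 657.15 = 1776.03
ΣP(Period 0)·Q(Period 1) = 7.48×112 + 52.23×13 = 837.76 + 678.99 = 1516.75
Index = 1776.03 / 1516.75 × 100 = 117.0944

117.09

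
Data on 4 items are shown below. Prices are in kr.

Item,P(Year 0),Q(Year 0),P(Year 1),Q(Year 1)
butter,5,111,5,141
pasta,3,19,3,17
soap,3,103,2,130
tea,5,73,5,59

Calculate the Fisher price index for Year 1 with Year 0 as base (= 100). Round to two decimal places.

91.48

Laspeyres component (base-period weights):
ΣP(Year 1)Q(Year 0) = 5×111 + 3×19 + 2×103 + 5×73 = 555 + 57 + 206 + 365 = 1183
ΣP(Year 0)Q(Year 0) = 5×111 + 3×19 + 3×103 + 5×73 = 555 + 57 + 309 + 365 = 1286
L = 1183 / 1286 × 100 = 91.9907
Paasche component (current-period weights):
ΣP(Year 1)Q(Year 1) = 5×141 + 3×17 + 2×130 + 5×59 = 705 + 51 + 260 + 295 = 1311
ΣP(Year 0)Q(Year 1) = 5×141 + 3×17 + 3×130 + 5×59 = 705 + 51 + 390 + 295 = 1441
P = 1311 / 1441 × 100 = 90.9785
Fisher = √(L × P) = √(91.9907 × 90.9785) = 91.4832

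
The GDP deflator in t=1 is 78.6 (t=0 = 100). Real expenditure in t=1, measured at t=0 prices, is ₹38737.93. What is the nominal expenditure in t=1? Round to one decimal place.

Nominal = Real × (Index/100) = 38737.93 × (78.6/100)
        = 38737.93 × 0.786 = 30448.0130

30448.0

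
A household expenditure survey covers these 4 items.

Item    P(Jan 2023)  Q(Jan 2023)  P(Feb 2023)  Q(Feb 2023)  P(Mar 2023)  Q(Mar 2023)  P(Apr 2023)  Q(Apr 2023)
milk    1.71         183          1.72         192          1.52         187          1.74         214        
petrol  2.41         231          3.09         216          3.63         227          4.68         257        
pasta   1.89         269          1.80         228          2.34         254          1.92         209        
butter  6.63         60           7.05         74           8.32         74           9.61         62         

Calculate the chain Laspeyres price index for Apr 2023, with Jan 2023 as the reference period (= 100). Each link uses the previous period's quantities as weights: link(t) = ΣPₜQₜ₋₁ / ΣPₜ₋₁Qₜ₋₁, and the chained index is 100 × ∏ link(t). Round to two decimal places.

Link Jan 2023→Feb 2023:
ΣP(Feb 2023)Q(Jan 2023) = 1.72×183 + 3.09×231 + 1.80×269 + 7.05×60 = 314.76 + 713.79 + 484.2 + 423 = 1935.75
ΣP(Jan 2023)Q(Jan 2023) = 1.71×183 + 2.41×231 + 1.89×269 + 6.63×60 = 312.93 + 556.71 + 508.41 + 397.8 = 1775.85
link = 1935.75/1775.85 = 1.090041
Link Feb 2023→Mar 2023:
ΣP(Mar 2023)Q(Feb 2023) = 1.52×192 + 3.63×216 + 2.34×228 + 8.32×74 = 291.84 + 784.08 + 533.52 + 615.68 = 2225.12
ΣP(Feb 2023)Q(Feb 2023) = 1.72×192 + 3.09×216 + 1.80×228 + 7.05×74 = 330.24 + 667.44 + 410.4 + 521.7 = 1929.78
link = 2225.12/1929.78 = 1.153043
Link Mar 2023→Apr 2023:
ΣP(Apr 2023)Q(Mar 2023) = 1.74×187 + 4.68×227 + 1.92×254 + 9.61×74 = 325.38 + 1062.36 + 487.68 + 711.14 = 2586.56
ΣP(Mar 2023)Q(Mar 2023) = 1.52×187 + 3.63×227 + 2.34×254 + 8.32×74 = 284.24 + 824.01 + 594.36 + 615.68 = 2318.29
link = 2586.56/2318.29 = 1.115719
Chained index = 100 × 1.090041 × 1.153043 × 1.115719 = 140.2308

140.23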